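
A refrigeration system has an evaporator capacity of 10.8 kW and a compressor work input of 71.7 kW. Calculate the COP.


COP = Q_evap / W
COP = 10.8 / 71.7
COP = 0.151

0.151


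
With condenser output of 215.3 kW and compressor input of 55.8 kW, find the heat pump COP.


COP_hp = Q_cond / W
COP_hp = 215.3 / 55.8
COP_hp = 3.858

3.858


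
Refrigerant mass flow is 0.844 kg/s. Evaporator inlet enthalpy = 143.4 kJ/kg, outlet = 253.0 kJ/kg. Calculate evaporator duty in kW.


dh = 253.0 - 143.4 = 109.6 kJ/kg
Q_evap = m_dot * dh = 0.844 * 109.6
Q_evap = 92.5 kW

92.5


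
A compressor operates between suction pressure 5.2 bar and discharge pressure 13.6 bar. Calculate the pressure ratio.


PR = P_high / P_low
PR = 13.6 / 5.2
PR = 2.615

2.615


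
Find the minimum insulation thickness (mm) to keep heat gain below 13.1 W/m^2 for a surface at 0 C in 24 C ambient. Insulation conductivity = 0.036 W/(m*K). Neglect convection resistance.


dT = 24 - (0) = 24 K
thickness = k * dT / q_max * 1000
thickness = 0.036 * 24 / 13.1 * 1000
thickness = 66.0 mm

66.0


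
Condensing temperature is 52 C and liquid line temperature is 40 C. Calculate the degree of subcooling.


Subcooling = T_cond - T_liquid
Subcooling = 52 - 40
Subcooling = 12 K

12


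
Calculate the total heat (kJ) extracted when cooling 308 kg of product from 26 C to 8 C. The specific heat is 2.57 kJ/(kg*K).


dT = 26 - (8) = 18 K
Q = m * cp * dT = 308 * 2.57 * 18
Q = 14248 kJ

14248


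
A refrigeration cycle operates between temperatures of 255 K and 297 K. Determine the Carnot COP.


dT = 297 - 255 = 42 K
COP_carnot = T_cold / dT = 255 / 42
COP_carnot = 6.071

6.071


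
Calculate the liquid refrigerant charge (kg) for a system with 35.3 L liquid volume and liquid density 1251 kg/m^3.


Charge = V * rho / 1000
Charge = 35.3 * 1251 / 1000
Charge = 44.16 kg

44.16


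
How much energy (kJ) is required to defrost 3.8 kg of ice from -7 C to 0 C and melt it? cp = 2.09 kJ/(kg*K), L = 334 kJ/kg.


Sensible heat = cp * dT = 2.09 * 7 = 14.63 kJ/kg
Total per kg = 14.63 + 334 = 348.63 kJ/kg
Q = m * total = 3.8 * 348.63
Q = 1324.8 kJ

1324.8


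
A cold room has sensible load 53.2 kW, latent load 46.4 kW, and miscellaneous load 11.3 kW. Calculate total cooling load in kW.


Q_total = Q_s + Q_l + Q_misc
Q_total = 53.2 + 46.4 + 11.3
Q_total = 110.9 kW

110.9


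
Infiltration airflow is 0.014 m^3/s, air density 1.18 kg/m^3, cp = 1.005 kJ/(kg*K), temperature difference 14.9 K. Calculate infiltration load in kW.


Q = V_dot * rho * cp * dT
Q = 0.014 * 1.18 * 1.005 * 14.9
Q = 0.247 kW

0.247


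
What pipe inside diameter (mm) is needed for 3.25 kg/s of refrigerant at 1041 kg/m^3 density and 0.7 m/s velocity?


A = m_dot / (rho * v) = 3.25 / (1041 * 0.7) = 0.004459997255 m^2
d = sqrt(4*A/pi) * 1000
d = 75.4 mm

75.4


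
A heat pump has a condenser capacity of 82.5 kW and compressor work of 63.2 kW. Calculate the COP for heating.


COP_hp = Q_cond / W
COP_hp = 82.5 / 63.2
COP_hp = 1.305

1.305


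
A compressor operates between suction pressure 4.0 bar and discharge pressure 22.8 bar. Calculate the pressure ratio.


PR = P_high / P_low
PR = 22.8 / 4.0
PR = 5.7

5.7


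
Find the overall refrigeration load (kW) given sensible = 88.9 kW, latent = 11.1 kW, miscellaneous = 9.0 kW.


Q_total = Q_s + Q_l + Q_misc
Q_total = 88.9 + 11.1 + 9.0
Q_total = 109.0 kW

109.0


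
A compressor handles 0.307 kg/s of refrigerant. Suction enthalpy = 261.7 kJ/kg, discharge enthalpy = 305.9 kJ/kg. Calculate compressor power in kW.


dh = 305.9 - 261.7 = 44.2 kJ/kg
W = m_dot * dh = 0.307 * 44.2 = 13.57 kW

13.57


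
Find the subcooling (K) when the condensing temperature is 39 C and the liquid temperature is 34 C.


Subcooling = T_cond - T_liquid
Subcooling = 39 - 34
Subcooling = 5 K

5


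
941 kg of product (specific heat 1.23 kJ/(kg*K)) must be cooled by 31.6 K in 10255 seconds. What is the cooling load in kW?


Q = m * cp * dT / t
Q = 941 * 1.23 * 31.6 / 10255
Q = 3.567 kW

3.567


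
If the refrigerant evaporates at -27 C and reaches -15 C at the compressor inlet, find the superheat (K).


Superheat = T_suction - T_evap
Superheat = -15 - (-27)
Superheat = 12 K

12


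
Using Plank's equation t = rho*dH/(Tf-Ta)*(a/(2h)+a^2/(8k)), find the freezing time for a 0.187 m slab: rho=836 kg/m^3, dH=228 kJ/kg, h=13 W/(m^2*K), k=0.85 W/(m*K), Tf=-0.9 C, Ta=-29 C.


dT = -0.9 - (-29) = 28.1 K
term1 = a/(2h) = 0.187/(2*13) = 0.007192307692
term2 = a^2/(8k) = 0.187^2/(8*0.85) = 0.0051425
t = rho*dH*1000/dT * (term1 + term2)
t = 836*228*1000/28.1 * (0.007192307692 + 0.0051425)
t = 83670 s

83670


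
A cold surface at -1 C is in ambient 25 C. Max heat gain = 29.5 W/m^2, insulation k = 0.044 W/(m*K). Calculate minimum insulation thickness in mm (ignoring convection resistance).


dT = 25 - (-1) = 26 K
thickness = k * dT / q_max * 1000
thickness = 0.044 * 26 / 29.5 * 1000
thickness = 38.8 mm

38.8


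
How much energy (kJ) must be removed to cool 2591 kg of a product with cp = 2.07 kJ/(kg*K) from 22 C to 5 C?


dT = 22 - (5) = 17 K
Q = m * cp * dT = 2591 * 2.07 * 17
Q = 91177 kJ

91177


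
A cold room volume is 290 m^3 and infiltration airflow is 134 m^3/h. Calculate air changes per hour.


ACH = flow / volume
ACH = 134 / 290
ACH = 0.462

0.462


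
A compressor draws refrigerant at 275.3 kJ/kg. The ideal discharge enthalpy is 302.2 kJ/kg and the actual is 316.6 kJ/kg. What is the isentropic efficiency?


dh_ideal = 302.2 - 275.3 = 26.9 kJ/kg
dh_actual = 316.6 - 275.3 = 41.3 kJ/kg
eta_s = dh_ideal / dh_actual = 26.9 / 41.3
eta_s = 0.6513

0.6513


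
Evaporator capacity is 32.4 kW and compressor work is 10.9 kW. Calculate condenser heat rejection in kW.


Q_cond = Q_evap + W
Q_cond = 32.4 + 10.9
Q_cond = 43.3 kW

43.3


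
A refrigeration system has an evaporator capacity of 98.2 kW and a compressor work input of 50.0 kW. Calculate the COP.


COP = Q_evap / W
COP = 98.2 / 50.0
COP = 1.964

1.964


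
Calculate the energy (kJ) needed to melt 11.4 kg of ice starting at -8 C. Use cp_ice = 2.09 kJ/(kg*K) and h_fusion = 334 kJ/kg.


Sensible heat = cp * dT = 2.09 * 8 = 16.72 kJ/kg
Total per kg = 16.72 + 334 = 350.72 kJ/kg
Q = m * total = 11.4 * 350.72
Q = 3998.2 kJ

3998.2


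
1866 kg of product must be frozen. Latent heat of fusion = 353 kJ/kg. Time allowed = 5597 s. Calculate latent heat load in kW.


Q_lat = m * h_fg / t
Q_lat = 1866 * 353 / 5597
Q_lat = 117.69 kW

117.69


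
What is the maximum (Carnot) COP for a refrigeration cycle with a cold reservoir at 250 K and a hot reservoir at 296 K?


dT = 296 - 250 = 46 K
COP_carnot = T_cold / dT = 250 / 46
COP_carnot = 5.435

5.435


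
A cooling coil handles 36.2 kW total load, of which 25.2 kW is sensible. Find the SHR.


SHR = Q_sensible / Q_total
SHR = 25.2 / 36.2
SHR = 0.696

0.696


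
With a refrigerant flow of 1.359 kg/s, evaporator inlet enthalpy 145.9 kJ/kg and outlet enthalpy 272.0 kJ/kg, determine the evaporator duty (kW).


dh = 272.0 - 145.9 = 126.1 kJ/kg
Q_evap = m_dot * dh = 1.359 * 126.1
Q_evap = 171.37 kW

171.37


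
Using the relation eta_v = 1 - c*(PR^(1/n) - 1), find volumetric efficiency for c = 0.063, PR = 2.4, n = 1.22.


PR^(1/n) = 2.4^(1/1.22) = 2.049503
eta_v = 1 - 0.063 * (2.049503 - 1)
eta_v = 0.9339

0.9339


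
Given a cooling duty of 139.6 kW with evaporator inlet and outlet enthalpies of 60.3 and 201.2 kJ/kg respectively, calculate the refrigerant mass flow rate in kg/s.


dh = 201.2 - 60.3 = 140.9 kJ/kg
m_dot = Q / dh = 139.6 / 140.9 = 0.9908 kg/s

0.9908


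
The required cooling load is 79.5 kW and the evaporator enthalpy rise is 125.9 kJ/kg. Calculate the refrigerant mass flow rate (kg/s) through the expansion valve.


m_dot = Q / dh
m_dot = 79.5 / 125.9
m_dot = 0.6315 kg/s

0.6315


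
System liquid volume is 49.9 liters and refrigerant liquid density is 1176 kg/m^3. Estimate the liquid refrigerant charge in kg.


Charge = V * rho / 1000
Charge = 49.9 * 1176 / 1000
Charge = 58.68 kg

58.68


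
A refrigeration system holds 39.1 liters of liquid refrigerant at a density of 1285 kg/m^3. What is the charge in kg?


Charge = V * rho / 1000
Charge = 39.1 * 1285 / 1000
Charge = 50.24 kg

50.24


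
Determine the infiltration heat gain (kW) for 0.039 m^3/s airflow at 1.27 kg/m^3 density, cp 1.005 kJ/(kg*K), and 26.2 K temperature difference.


Q = V_dot * rho * cp * dT
Q = 0.039 * 1.27 * 1.005 * 26.2
Q = 1.304 kW

1.304


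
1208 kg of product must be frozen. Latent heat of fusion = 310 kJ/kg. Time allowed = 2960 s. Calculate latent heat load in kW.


Q_lat = m * h_fg / t
Q_lat = 1208 * 310 / 2960
Q_lat = 126.51 kW

126.51


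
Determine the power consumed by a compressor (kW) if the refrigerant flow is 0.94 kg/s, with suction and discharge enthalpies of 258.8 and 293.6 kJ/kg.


dh = 293.6 - 258.8 = 34.8 kJ/kg
W = m_dot * dh = 0.94 * 34.8 = 32.71 kW

32.71


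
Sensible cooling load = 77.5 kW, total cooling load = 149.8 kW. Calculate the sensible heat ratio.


SHR = Q_sensible / Q_total
SHR = 77.5 / 149.8
SHR = 0.517

0.517


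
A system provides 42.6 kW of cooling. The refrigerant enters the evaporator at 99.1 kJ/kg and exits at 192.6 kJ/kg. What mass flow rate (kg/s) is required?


dh = 192.6 - 99.1 = 93.5 kJ/kg
m_dot = Q / dh = 42.6 / 93.5 = 0.4556 kg/s

0.4556


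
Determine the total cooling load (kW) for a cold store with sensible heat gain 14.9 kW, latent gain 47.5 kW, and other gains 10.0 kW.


Q_total = Q_s + Q_l + Q_misc
Q_total = 14.9 + 47.5 + 10.0
Q_total = 72.4 kW

72.4


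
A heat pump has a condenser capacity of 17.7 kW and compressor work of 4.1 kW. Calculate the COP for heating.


COP_hp = Q_cond / W
COP_hp = 17.7 / 4.1
COP_hp = 4.317

4.317


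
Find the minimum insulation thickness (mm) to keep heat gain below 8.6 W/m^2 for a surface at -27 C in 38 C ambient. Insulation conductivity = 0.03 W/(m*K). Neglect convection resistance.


dT = 38 - (-27) = 65 K
thickness = k * dT / q_max * 1000
thickness = 0.03 * 65 / 8.6 * 1000
thickness = 226.7 mm

226.7


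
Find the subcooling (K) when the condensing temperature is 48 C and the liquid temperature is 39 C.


Subcooling = T_cond - T_liquid
Subcooling = 48 - 39
Subcooling = 9 K

9


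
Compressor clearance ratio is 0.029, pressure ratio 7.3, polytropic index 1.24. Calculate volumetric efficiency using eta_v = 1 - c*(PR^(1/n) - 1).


PR^(1/n) = 7.3^(1/1.24) = 4.96853225
eta_v = 1 - 0.029 * (4.96853225 - 1)
eta_v = 0.8849

0.8849


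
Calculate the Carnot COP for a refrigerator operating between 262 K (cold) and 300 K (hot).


dT = 300 - 262 = 38 K
COP_carnot = T_cold / dT = 262 / 38
COP_carnot = 6.895

6.895


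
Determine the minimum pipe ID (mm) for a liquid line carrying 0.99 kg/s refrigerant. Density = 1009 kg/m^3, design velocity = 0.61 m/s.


A = m_dot / (rho * v) = 0.99 / (1009 * 0.61) = 0.001608474549 m^2
d = sqrt(4*A/pi) * 1000
d = 45.3 mm

45.3


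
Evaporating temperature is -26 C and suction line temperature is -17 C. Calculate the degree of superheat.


Superheat = T_suction - T_evap
Superheat = -17 - (-26)
Superheat = 9 K

9


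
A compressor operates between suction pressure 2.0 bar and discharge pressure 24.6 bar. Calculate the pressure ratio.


PR = P_high / P_low
PR = 24.6 / 2.0
PR = 12.3

12.3


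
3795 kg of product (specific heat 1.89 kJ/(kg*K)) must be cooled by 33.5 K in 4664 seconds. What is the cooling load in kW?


Q = m * cp * dT / t
Q = 3795 * 1.89 * 33.5 / 4664
Q = 51.518 kW

51.518


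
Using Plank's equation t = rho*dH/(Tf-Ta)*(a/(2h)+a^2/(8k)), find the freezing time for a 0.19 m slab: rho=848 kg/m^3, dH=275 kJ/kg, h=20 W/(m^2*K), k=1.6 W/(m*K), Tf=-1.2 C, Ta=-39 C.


dT = -1.2 - (-39) = 37.8 K
term1 = a/(2h) = 0.19/(2*20) = 0.00475
term2 = a^2/(8k) = 0.19^2/(8*1.6) = 0.0028203125
t = rho*dH*1000/dT * (term1 + term2)
t = 848*275*1000/37.8 * (0.00475 + 0.0028203125)
t = 46704 s

46704


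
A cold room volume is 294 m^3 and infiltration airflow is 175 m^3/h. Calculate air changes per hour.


ACH = flow / volume
ACH = 175 / 294
ACH = 0.595

0.595


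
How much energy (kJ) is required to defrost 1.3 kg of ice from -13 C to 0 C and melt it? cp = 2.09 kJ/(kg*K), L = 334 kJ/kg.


Sensible heat = cp * dT = 2.09 * 13 = 27.17 kJ/kg
Total per kg = 27.17 + 334 = 361.17 kJ/kg
Q = m * total = 1.3 * 361.17
Q = 469.5 kJ

469.5


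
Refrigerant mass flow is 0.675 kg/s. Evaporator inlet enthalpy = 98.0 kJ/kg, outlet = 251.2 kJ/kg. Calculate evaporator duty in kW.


dh = 251.2 - 98.0 = 153.2 kJ/kg
Q_evap = m_dot * dh = 0.675 * 153.2
Q_evap = 103.41 kW

103.41


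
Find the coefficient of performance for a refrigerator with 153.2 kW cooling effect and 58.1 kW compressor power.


COP = Q_evap / W
COP = 153.2 / 58.1
COP = 2.637

2.637


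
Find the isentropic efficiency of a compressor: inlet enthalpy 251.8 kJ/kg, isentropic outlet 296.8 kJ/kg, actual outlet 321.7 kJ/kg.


dh_ideal = 296.8 - 251.8 = 45.0 kJ/kg
dh_actual = 321.7 - 251.8 = 69.9 kJ/kg
eta_s = dh_ideal / dh_actual = 45.0 / 69.9
eta_s = 0.6438

0.6438


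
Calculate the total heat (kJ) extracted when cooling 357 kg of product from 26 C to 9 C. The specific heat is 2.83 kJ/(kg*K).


dT = 26 - (9) = 17 K
Q = m * cp * dT = 357 * 2.83 * 17
Q = 17175 kJ

17175


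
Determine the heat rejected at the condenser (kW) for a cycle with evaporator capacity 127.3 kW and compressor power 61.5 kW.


Q_cond = Q_evap + W
Q_cond = 127.3 + 61.5
Q_cond = 188.8 kW

188.8


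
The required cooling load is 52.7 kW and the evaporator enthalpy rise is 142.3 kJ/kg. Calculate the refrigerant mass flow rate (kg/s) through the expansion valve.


m_dot = Q / dh
m_dot = 52.7 / 142.3
m_dot = 0.3703 kg/s

0.3703


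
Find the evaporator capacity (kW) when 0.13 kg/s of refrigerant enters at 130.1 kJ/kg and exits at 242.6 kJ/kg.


dh = 242.6 - 130.1 = 112.5 kJ/kg
Q_evap = m_dot * dh = 0.13 * 112.5
Q_evap = 14.63 kW

14.63


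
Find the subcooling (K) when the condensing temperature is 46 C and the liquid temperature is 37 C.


Subcooling = T_cond - T_liquid
Subcooling = 46 - 37
Subcooling = 9 K

9


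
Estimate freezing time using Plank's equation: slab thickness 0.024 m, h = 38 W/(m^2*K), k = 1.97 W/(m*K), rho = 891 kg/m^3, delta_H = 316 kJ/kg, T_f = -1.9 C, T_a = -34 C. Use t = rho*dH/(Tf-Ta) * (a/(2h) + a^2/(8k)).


dT = -1.9 - (-34) = 32.1 K
term1 = a/(2h) = 0.024/(2*38) = 0.0003157894737
term2 = a^2/(8k) = 0.024^2/(8*1.97) = 0.00003654822335
t = rho*dH*1000/dT * (term1 + term2)
t = 891*316*1000/32.1 * (0.0003157894737 + 0.00003654822335)
t = 3090 s

3090


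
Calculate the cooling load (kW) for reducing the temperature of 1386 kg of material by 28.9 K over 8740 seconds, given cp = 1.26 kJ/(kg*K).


Q = m * cp * dT / t
Q = 1386 * 1.26 * 28.9 / 8740
Q = 5.775 kW

5.775


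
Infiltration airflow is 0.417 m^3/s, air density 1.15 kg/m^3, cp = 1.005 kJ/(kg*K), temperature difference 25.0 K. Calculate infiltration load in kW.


Q = V_dot * rho * cp * dT
Q = 0.417 * 1.15 * 1.005 * 25.0
Q = 12.049 kW

12.049


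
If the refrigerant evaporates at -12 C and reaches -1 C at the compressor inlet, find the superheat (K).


Superheat = T_suction - T_evap
Superheat = -1 - (-12)
Superheat = 11 K

11


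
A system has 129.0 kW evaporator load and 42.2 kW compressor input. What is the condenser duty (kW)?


Q_cond = Q_evap + W
Q_cond = 129.0 + 42.2
Q_cond = 171.2 kW

171.2


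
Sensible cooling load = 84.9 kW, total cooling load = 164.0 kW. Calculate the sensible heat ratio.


SHR = Q_sensible / Q_total
SHR = 84.9 / 164.0
SHR = 0.518

0.518


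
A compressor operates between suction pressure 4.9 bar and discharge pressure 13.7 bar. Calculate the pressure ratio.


PR = P_high / P_low
PR = 13.7 / 4.9
PR = 2.796

2.796


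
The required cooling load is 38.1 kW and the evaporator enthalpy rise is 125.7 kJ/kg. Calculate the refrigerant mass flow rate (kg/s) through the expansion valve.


m_dot = Q / dh
m_dot = 38.1 / 125.7
m_dot = 0.3031 kg/s

0.3031


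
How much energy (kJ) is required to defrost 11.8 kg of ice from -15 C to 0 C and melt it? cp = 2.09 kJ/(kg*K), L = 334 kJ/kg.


Sensible heat = cp * dT = 2.09 * 15 = 31.35 kJ/kg
Total per kg = 31.35 + 334 = 365.35 kJ/kg
Q = m * total = 11.8 * 365.35
Q = 4311.1 kJ

4311.1


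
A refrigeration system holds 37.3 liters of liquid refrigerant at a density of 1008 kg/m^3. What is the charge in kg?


Charge = V * rho / 1000
Charge = 37.3 * 1008 / 1000
Charge = 37.6 kg

37.6


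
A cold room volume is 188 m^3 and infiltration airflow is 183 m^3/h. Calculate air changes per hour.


ACH = flow / volume
ACH = 183 / 188
ACH = 0.973

0.973


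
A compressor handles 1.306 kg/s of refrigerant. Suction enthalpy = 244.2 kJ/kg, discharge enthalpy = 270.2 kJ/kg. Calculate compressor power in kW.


dh = 270.2 - 244.2 = 26.0 kJ/kg
W = m_dot * dh = 1.306 * 26.0 = 33.96 kW

33.96


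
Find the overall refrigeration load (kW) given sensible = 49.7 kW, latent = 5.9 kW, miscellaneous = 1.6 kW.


Q_total = Q_s + Q_l + Q_misc
Q_total = 49.7 + 5.9 + 1.6
Q_total = 57.2 kW

57.2


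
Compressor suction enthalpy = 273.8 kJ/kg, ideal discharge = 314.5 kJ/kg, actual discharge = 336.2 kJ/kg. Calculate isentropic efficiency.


dh_ideal = 314.5 - 273.8 = 40.7 kJ/kg
dh_actual = 336.2 - 273.8 = 62.4 kJ/kg
eta_s = dh_ideal / dh_actual = 40.7 / 62.4
eta_s = 0.6522

0.6522


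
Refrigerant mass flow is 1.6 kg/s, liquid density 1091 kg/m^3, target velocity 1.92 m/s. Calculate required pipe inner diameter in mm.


A = m_dot / (rho * v) = 1.6 / (1091 * 1.92) = 0.0007638252368 m^2
d = sqrt(4*A/pi) * 1000
d = 31.2 mm

31.2


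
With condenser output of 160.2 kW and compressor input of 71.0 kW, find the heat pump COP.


COP_hp = Q_cond / W
COP_hp = 160.2 / 71.0
COP_hp = 2.256

2.256


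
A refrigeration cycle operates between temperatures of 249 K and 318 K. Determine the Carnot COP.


dT = 318 - 249 = 69 K
COP_carnot = T_cold / dT = 249 / 69
COP_carnot = 3.609

3.609


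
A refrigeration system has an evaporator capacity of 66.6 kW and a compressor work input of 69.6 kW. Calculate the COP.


COP = Q_evap / W
COP = 66.6 / 69.6
COP = 0.957

0.957


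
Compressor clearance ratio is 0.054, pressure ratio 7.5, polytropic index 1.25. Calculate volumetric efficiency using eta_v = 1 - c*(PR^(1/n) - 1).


PR^(1/n) = 7.5^(1/1.25) = 5.01243796
eta_v = 1 - 0.054 * (5.01243796 - 1)
eta_v = 0.7833

0.7833


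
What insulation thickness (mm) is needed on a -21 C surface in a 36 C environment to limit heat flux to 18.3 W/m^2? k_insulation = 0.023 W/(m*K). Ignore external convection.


dT = 36 - (-21) = 57 K
thickness = k * dT / q_max * 1000
thickness = 0.023 * 57 / 18.3 * 1000
thickness = 71.6 mm

71.6


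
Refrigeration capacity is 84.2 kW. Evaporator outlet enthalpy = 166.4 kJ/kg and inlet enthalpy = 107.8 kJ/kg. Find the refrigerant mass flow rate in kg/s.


dh = 166.4 - 107.8 = 58.6 kJ/kg
m_dot = Q / dh = 84.2 / 58.6 = 1.4369 kg/s

1.4369


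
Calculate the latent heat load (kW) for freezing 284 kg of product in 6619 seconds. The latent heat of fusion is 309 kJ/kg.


Q_lat = m * h_fg / t
Q_lat = 284 * 309 / 6619
Q_lat = 13.26 kW

13.26


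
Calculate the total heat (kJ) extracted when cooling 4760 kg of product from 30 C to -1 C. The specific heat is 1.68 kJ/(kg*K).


dT = 30 - (-1) = 31 K
Q = m * cp * dT = 4760 * 1.68 * 31
Q = 247901 kJ

247901


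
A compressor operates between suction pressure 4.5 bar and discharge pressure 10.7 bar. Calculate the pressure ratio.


PR = P_high / P_low
PR = 10.7 / 4.5
PR = 2.378

2.378


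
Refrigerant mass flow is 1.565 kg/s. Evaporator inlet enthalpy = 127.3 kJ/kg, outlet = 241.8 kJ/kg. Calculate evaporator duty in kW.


dh = 241.8 - 127.3 = 114.5 kJ/kg
Q_evap = m_dot * dh = 1.565 * 114.5
Q_evap = 179.19 kW

179.19


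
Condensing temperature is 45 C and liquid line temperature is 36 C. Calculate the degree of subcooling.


Subcooling = T_cond - T_liquid
Subcooling = 45 - 36
Subcooling = 9 K

9


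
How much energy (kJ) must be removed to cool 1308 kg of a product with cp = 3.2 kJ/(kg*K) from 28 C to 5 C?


dT = 28 - (5) = 23 K
Q = m * cp * dT = 1308 * 3.2 * 23
Q = 96269 kJ

96269


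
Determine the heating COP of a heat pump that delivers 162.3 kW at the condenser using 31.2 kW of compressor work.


COP_hp = Q_cond / W
COP_hp = 162.3 / 31.2
COP_hp = 5.202

5.202


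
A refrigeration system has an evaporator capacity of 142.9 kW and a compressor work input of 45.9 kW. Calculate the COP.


COP = Q_evap / W
COP = 142.9 / 45.9
COP = 3.113

3.113


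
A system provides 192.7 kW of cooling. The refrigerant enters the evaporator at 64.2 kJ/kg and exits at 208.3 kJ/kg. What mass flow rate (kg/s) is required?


dh = 208.3 - 64.2 = 144.1 kJ/kg
m_dot = Q / dh = 192.7 / 144.1 = 1.3373 kg/s

1.3373


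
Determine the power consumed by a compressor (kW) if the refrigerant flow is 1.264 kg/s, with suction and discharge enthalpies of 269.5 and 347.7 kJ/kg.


dh = 347.7 - 269.5 = 78.2 kJ/kg
W = m_dot * dh = 1.264 * 78.2 = 98.84 kW

98.84


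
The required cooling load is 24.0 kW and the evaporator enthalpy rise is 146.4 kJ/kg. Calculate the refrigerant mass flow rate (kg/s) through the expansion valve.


m_dot = Q / dh
m_dot = 24.0 / 146.4
m_dot = 0.1639 kg/s

0.1639


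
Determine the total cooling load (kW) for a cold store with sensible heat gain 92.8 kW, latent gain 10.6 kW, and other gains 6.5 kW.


Q_total = Q_s + Q_l + Q_misc
Q_total = 92.8 + 10.6 + 6.5
Q_total = 109.9 kW

109.9


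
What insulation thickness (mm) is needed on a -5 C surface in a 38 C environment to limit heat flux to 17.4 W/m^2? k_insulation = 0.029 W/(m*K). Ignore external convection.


dT = 38 - (-5) = 43 K
thickness = k * dT / q_max * 1000
thickness = 0.029 * 43 / 17.4 * 1000
thickness = 71.7 mm

71.7


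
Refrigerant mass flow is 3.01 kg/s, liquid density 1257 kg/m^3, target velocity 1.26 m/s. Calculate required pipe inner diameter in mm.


A = m_dot / (rho * v) = 3.01 / (1257 * 1.26) = 0.001900468488 m^2
d = sqrt(4*A/pi) * 1000
d = 49.2 mm

49.2


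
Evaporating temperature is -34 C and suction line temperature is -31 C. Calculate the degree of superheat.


Superheat = T_suction - T_evap
Superheat = -31 - (-34)
Superheat = 3 K

3


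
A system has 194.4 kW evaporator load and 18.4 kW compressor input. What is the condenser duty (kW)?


Q_cond = Q_evap + W
Q_cond = 194.4 + 18.4
Q_cond = 212.8 kW

212.8


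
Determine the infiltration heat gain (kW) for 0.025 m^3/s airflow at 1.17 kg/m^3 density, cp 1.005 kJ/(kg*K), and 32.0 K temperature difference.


Q = V_dot * rho * cp * dT
Q = 0.025 * 1.17 * 1.005 * 32.0
Q = 0.941 kW

0.941


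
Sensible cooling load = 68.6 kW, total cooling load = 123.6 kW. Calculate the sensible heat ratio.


SHR = Q_sensible / Q_total
SHR = 68.6 / 123.6
SHR = 0.555

0.555


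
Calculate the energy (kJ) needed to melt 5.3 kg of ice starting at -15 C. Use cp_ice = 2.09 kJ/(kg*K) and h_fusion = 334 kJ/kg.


Sensible heat = cp * dT = 2.09 * 15 = 31.35 kJ/kg
Total per kg = 31.35 + 334 = 365.35 kJ/kg
Q = m * total = 5.3 * 365.35
Q = 1936.4 kJ

1936.4


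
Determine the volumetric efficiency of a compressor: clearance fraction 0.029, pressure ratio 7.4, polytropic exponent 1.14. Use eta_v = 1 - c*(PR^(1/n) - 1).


PR^(1/n) = 7.4^(1/1.14) = 5.78740619
eta_v = 1 - 0.029 * (5.78740619 - 1)
eta_v = 0.8612

0.8612


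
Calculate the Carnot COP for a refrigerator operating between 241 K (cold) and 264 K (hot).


dT = 264 - 241 = 23 K
COP_carnot = T_cold / dT = 241 / 23
COP_carnot = 10.478

10.478


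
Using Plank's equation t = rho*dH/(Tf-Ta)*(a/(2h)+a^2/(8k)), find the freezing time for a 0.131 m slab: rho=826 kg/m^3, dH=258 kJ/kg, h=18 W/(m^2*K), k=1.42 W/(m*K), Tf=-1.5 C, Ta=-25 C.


dT = -1.5 - (-25) = 23.5 K
term1 = a/(2h) = 0.131/(2*18) = 0.003638888889
term2 = a^2/(8k) = 0.131^2/(8*1.42) = 0.001510651408
t = rho*dH*1000/dT * (term1 + term2)
t = 826*258*1000/23.5 * (0.003638888889 + 0.001510651408)
t = 46698 s

46698


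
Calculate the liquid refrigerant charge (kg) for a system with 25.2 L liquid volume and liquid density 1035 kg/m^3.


Charge = V * rho / 1000
Charge = 25.2 * 1035 / 1000
Charge = 26.08 kg

26.08


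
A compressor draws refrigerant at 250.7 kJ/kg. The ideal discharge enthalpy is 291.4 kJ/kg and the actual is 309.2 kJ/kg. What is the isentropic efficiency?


dh_ideal = 291.4 - 250.7 = 40.7 kJ/kg
dh_actual = 309.2 - 250.7 = 58.5 kJ/kg
eta_s = dh_ideal / dh_actual = 40.7 / 58.5
eta_s = 0.6957

0.6957


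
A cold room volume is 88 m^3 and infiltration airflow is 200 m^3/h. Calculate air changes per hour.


ACH = flow / volume
ACH = 200 / 88
ACH = 2.273

2.273


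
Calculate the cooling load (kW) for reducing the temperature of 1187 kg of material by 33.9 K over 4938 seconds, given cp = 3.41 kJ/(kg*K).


Q = m * cp * dT / t
Q = 1187 * 3.41 * 33.9 / 4938
Q = 27.788 kW

27.788


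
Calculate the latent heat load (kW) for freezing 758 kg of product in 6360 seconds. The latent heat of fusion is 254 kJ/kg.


Q_lat = m * h_fg / t
Q_lat = 758 * 254 / 6360
Q_lat = 30.27 kW

30.27


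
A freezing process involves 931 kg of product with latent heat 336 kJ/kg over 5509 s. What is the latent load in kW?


Q_lat = m * h_fg / t
Q_lat = 931 * 336 / 5509
Q_lat = 56.78 kW

56.78


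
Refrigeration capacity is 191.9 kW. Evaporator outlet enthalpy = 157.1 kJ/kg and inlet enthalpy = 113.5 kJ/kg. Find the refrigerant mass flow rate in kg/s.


dh = 157.1 - 113.5 = 43.6 kJ/kg
m_dot = Q / dh = 191.9 / 43.6 = 4.4014 kg/s

4.4014


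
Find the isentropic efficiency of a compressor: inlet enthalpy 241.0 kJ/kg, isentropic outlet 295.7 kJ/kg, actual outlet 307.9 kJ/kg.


dh_ideal = 295.7 - 241.0 = 54.7 kJ/kg
dh_actual = 307.9 - 241.0 = 66.9 kJ/kg
eta_s = dh_ideal / dh_actual = 54.7 / 66.9
eta_s = 0.8176

0.8176


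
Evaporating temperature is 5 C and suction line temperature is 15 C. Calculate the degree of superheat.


Superheat = T_suction - T_evap
Superheat = 15 - (5)
Superheat = 10 K

10


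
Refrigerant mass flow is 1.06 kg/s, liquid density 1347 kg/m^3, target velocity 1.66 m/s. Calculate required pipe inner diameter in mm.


A = m_dot / (rho * v) = 1.06 / (1347 * 1.66) = 0.0004740565827 m^2
d = sqrt(4*A/pi) * 1000
d = 24.6 mm

24.6


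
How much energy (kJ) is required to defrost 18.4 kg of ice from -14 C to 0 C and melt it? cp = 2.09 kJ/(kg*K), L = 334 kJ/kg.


Sensible heat = cp * dT = 2.09 * 14 = 29.26 kJ/kg
Total per kg = 29.26 + 334 = 363.26 kJ/kg
Q = m * total = 18.4 * 363.26
Q = 6684.0 kJ

6684.0


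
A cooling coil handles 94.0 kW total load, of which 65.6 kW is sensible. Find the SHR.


SHR = Q_sensible / Q_total
SHR = 65.6 / 94.0
SHR = 0.698

0.698


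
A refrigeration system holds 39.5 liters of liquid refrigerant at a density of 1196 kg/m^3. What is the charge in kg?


Charge = V * rho / 1000
Charge = 39.5 * 1196 / 1000
Charge = 47.24 kg

47.24


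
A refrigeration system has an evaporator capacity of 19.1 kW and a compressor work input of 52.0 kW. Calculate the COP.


COP = Q_evap / W
COP = 19.1 / 52.0
COP = 0.367

0.367


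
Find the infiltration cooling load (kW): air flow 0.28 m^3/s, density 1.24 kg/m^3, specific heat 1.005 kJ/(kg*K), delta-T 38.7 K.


Q = V_dot * rho * cp * dT
Q = 0.28 * 1.24 * 1.005 * 38.7
Q = 13.504 kW

13.504


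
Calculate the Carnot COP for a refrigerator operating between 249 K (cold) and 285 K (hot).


dT = 285 - 249 = 36 K
COP_carnot = T_cold / dT = 249 / 36
COP_carnot = 6.917

6.917


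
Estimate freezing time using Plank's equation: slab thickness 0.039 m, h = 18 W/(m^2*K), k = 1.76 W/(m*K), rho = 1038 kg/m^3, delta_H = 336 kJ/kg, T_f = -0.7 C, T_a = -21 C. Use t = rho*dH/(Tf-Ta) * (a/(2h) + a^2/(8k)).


dT = -0.7 - (-21) = 20.3 K
term1 = a/(2h) = 0.039/(2*18) = 0.001083333333
term2 = a^2/(8k) = 0.039^2/(8*1.76) = 0.0001080255682
t = rho*dH*1000/dT * (term1 + term2)
t = 1038*336*1000/20.3 * (0.001083333333 + 0.0001080255682)
t = 20468 s

20468


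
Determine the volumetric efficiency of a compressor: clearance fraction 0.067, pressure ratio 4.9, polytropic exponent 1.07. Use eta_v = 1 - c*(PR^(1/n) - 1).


PR^(1/n) = 4.9^(1/1.07) = 4.41614236
eta_v = 1 - 0.067 * (4.41614236 - 1)
eta_v = 0.7711

0.7711


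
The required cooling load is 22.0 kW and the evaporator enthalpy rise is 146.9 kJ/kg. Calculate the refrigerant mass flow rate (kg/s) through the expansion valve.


m_dot = Q / dh
m_dot = 22.0 / 146.9
m_dot = 0.1498 kg/s

0.1498


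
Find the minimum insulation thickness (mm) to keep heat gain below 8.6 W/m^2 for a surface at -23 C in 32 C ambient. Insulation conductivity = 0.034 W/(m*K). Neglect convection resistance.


dT = 32 - (-23) = 55 K
thickness = k * dT / q_max * 1000
thickness = 0.034 * 55 / 8.6 * 1000
thickness = 217.4 mm

217.4


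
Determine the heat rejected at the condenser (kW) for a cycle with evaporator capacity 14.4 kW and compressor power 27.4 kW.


Q_cond = Q_evap + W
Q_cond = 14.4 + 27.4
Q_cond = 41.8 kW

41.8


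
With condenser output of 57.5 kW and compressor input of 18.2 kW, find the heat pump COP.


COP_hp = Q_cond / W
COP_hp = 57.5 / 18.2
COP_hp = 3.159

3.159


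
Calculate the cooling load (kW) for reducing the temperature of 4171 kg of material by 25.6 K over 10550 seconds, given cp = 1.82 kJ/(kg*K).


Q = m * cp * dT / t
Q = 4171 * 1.82 * 25.6 / 10550
Q = 18.42 kW

18.42


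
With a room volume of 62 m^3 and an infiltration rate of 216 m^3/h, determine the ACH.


ACH = flow / volume
ACH = 216 / 62
ACH = 3.484

3.484


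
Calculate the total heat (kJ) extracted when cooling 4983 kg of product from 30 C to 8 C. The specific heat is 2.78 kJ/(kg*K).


dT = 30 - (8) = 22 K
Q = m * cp * dT = 4983 * 2.78 * 22
Q = 304760 kJ

304760


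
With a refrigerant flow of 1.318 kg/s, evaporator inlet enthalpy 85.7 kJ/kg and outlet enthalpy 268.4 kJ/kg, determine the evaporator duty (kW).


dh = 268.4 - 85.7 = 182.7 kJ/kg
Q_evap = m_dot * dh = 1.318 * 182.7
Q_evap = 240.8 kW

240.8


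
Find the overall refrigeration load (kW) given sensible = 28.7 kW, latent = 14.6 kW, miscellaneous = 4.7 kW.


Q_total = Q_s + Q_l + Q_misc
Q_total = 28.7 + 14.6 + 4.7
Q_total = 48.0 kW

48.0


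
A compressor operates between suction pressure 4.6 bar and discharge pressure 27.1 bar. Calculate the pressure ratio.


PR = P_high / P_low
PR = 27.1 / 4.6
PR = 5.891

5.891


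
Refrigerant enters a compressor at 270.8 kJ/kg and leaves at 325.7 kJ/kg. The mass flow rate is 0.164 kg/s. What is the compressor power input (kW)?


dh = 325.7 - 270.8 = 54.9 kJ/kg
W = m_dot * dh = 0.164 * 54.9 = 9.0 kW

9.0


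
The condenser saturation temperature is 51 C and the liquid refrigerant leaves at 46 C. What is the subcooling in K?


Subcooling = T_cond - T_liquid
Subcooling = 51 - 46
Subcooling = 5 K

5


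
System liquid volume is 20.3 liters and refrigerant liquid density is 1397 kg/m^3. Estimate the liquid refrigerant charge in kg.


Charge = V * rho / 1000
Charge = 20.3 * 1397 / 1000
Charge = 28.36 kg

28.36


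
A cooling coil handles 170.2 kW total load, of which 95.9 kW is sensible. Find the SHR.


SHR = Q_sensible / Q_total
SHR = 95.9 / 170.2
SHR = 0.563

0.563


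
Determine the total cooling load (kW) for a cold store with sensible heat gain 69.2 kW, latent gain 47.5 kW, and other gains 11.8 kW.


Q_total = Q_s + Q_l + Q_misc
Q_total = 69.2 + 47.5 + 11.8
Q_total = 128.5 kW

128.5


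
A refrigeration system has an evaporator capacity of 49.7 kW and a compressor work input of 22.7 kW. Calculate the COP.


COP = Q_evap / W
COP = 49.7 / 22.7
COP = 2.189

2.189


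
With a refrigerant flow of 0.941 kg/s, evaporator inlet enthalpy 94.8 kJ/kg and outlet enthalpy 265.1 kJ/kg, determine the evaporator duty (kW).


dh = 265.1 - 94.8 = 170.3 kJ/kg
Q_evap = m_dot * dh = 0.941 * 170.3
Q_evap = 160.25 kW

160.25


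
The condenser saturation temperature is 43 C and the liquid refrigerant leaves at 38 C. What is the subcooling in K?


Subcooling = T_cond - T_liquid
Subcooling = 43 - 38
Subcooling = 5 K

5


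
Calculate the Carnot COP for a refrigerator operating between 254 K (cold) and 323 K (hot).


dT = 323 - 254 = 69 K
COP_carnot = T_cold / dT = 254 / 69
COP_carnot = 3.681

3.681


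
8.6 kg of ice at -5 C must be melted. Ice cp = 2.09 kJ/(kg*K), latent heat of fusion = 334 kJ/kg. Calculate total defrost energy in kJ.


Sensible heat = cp * dT = 2.09 * 5 = 10.45 kJ/kg
Total per kg = 10.45 + 334 = 344.45 kJ/kg
Q = m * total = 8.6 * 344.45
Q = 2962.3 kJ

2962.3


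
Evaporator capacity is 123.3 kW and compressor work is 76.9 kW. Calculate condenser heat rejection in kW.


Q_cond = Q_evap + W
Q_cond = 123.3 + 76.9
Q_cond = 200.2 kW

200.2


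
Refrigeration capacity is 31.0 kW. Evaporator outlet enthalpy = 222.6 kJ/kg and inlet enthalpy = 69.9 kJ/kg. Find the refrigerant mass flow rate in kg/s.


dh = 222.6 - 69.9 = 152.7 kJ/kg
m_dot = Q / dh = 31.0 / 152.7 = 0.203 kg/s

0.203


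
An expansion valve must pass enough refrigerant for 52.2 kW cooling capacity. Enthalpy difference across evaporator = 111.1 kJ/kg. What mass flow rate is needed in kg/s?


m_dot = Q / dh
m_dot = 52.2 / 111.1
m_dot = 0.4698 kg/s

0.4698


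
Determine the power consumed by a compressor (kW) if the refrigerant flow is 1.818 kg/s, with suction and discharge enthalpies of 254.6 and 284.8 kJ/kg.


dh = 284.8 - 254.6 = 30.2 kJ/kg
W = m_dot * dh = 1.818 * 30.2 = 54.9 kW

54.9


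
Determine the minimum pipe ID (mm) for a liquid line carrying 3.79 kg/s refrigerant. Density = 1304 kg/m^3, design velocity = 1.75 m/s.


A = m_dot / (rho * v) = 3.79 / (1304 * 1.75) = 0.001660823839 m^2
d = sqrt(4*A/pi) * 1000
d = 46.0 mm

46.0


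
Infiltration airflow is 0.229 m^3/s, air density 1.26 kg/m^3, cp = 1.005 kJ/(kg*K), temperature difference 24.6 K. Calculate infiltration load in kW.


Q = V_dot * rho * cp * dT
Q = 0.229 * 1.26 * 1.005 * 24.6
Q = 7.134 kW

7.134


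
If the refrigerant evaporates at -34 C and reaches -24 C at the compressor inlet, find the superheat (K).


Superheat = T_suction - T_evap
Superheat = -24 - (-34)
Superheat = 10 K

10


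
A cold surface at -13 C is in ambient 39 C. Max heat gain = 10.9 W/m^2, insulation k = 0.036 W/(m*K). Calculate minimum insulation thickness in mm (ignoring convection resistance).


dT = 39 - (-13) = 52 K
thickness = k * dT / q_max * 1000
thickness = 0.036 * 52 / 10.9 * 1000
thickness = 171.7 mm

171.7


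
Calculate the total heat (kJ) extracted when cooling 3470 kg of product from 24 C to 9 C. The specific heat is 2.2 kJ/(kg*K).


dT = 24 - (9) = 15 K
Q = m * cp * dT = 3470 * 2.2 * 15
Q = 114510 kJ

114510


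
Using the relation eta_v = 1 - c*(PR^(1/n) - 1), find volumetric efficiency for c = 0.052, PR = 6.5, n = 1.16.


PR^(1/n) = 6.5^(1/1.16) = 5.02096711
eta_v = 1 - 0.052 * (5.02096711 - 1)
eta_v = 0.7909

0.7909


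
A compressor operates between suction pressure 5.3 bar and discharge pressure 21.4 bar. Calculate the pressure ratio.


PR = P_high / P_low
PR = 21.4 / 5.3
PR = 4.038

4.038


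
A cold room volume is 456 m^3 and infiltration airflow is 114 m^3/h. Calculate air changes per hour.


ACH = flow / volume
ACH = 114 / 456
ACH = 0.25

0.25


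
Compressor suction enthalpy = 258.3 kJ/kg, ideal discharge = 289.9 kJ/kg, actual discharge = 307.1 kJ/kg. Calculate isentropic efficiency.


dh_ideal = 289.9 - 258.3 = 31.6 kJ/kg
dh_actual = 307.1 - 258.3 = 48.8 kJ/kg
eta_s = dh_ideal / dh_actual = 31.6 / 48.8
eta_s = 0.6475

0.6475


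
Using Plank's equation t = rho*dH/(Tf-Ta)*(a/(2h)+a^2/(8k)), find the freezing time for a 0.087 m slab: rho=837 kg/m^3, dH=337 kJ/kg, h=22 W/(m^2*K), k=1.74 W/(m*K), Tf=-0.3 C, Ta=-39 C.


dT = -0.3 - (-39) = 38.7 K
term1 = a/(2h) = 0.087/(2*22) = 0.001977272727
term2 = a^2/(8k) = 0.087^2/(8*1.74) = 0.00054375
t = rho*dH*1000/dT * (term1 + term2)
t = 837*337*1000/38.7 * (0.001977272727 + 0.00054375)
t = 18375 s

18375


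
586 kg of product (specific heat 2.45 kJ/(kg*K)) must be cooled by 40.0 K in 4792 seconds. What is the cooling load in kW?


Q = m * cp * dT / t
Q = 586 * 2.45 * 40.0 / 4792
Q = 11.984 kW

11.984


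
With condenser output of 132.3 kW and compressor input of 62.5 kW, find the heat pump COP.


COP_hp = Q_cond / W
COP_hp = 132.3 / 62.5
COP_hp = 2.117

2.117


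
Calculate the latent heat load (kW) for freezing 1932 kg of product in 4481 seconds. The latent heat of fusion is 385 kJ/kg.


Q_lat = m * h_fg / t
Q_lat = 1932 * 385 / 4481
Q_lat = 165.99 kW

165.99


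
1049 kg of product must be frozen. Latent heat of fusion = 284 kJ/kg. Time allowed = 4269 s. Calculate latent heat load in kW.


Q_lat = m * h_fg / t
Q_lat = 1049 * 284 / 4269
Q_lat = 69.79 kW

69.79


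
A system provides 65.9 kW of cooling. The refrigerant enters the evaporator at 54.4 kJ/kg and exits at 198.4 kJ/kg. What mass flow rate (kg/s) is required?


dh = 198.4 - 54.4 = 144.0 kJ/kg
m_dot = Q / dh = 65.9 / 144.0 = 0.4576 kg/s

0.4576


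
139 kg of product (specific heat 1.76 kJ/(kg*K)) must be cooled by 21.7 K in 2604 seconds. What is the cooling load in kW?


Q = m * cp * dT / t
Q = 139 * 1.76 * 21.7 / 2604
Q = 2.039 kW

2.039


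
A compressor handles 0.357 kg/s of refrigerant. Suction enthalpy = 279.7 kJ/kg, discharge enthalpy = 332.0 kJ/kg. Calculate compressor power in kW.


dh = 332.0 - 279.7 = 52.3 kJ/kg
W = m_dot * dh = 0.357 * 52.3 = 18.67 kW

18.67


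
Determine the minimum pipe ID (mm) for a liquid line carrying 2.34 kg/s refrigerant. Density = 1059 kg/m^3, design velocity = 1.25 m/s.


A = m_dot / (rho * v) = 2.34 / (1059 * 1.25) = 0.001767705382 m^2
d = sqrt(4*A/pi) * 1000
d = 47.4 mm

47.4


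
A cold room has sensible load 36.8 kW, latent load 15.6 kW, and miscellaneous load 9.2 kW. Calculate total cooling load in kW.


Q_total = Q_s + Q_l + Q_misc
Q_total = 36.8 + 15.6 + 9.2
Q_total = 61.6 kW

61.6


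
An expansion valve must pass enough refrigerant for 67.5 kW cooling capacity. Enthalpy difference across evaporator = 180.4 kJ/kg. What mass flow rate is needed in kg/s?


m_dot = Q / dh
m_dot = 67.5 / 180.4
m_dot = 0.3742 kg/s

0.3742


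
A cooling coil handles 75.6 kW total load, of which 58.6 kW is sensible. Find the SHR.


SHR = Q_sensible / Q_total
SHR = 58.6 / 75.6
SHR = 0.775

0.775


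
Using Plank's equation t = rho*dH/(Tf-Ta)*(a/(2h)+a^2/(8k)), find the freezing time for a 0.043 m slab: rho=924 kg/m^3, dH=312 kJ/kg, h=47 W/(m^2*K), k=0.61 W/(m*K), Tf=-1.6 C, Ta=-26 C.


dT = -1.6 - (-26) = 24.4 K
term1 = a/(2h) = 0.043/(2*47) = 0.0004574468085
term2 = a^2/(8k) = 0.043^2/(8*0.61) = 0.0003788934426
t = rho*dH*1000/dT * (term1 + term2)
t = 924*312*1000/24.4 * (0.0004574468085 + 0.0003788934426)
t = 9881 s

9881


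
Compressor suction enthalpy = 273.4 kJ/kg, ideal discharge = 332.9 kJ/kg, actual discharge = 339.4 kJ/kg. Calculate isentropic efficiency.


dh_ideal = 332.9 - 273.4 = 59.5 kJ/kg
dh_actual = 339.4 - 273.4 = 66.0 kJ/kg
eta_s = dh_ideal / dh_actual = 59.5 / 66.0
eta_s = 0.9015

0.9015


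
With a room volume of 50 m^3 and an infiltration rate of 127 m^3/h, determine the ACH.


ACH = flow / volume
ACH = 127 / 50
ACH = 2.54

2.54
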